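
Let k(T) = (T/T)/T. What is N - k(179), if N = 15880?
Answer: 2842519/179 ≈ 15880.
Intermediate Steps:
k(T) = 1/T
N - k(179) = 15880 - 1/179 = 2842519/179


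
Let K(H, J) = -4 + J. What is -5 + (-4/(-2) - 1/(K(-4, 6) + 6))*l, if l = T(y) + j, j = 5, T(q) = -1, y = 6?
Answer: 5/2 ≈ 2.5000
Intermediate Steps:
l = 4 (l = -1 + 5 = 4)
-5 + (-4/(-2) - 1/(K(-4, 6) + 6))*l = -5 + (-4/(-2) - 1/((-4 + 6) + 6))*4 = -5 + (-4*(-1/2) - 1/(2 + 6))*4 = -5 + (2 - 1/8)*4 = -5 + (15/8)*4 = -5 + 15/2 = 5/2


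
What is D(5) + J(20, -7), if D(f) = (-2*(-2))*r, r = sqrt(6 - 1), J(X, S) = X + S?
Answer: 13 + 4*sqrt(5) ≈ 21.944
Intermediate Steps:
J(X, S) = S + X
r = sqrt(5) ≈ 2.2361
D(f) = 4*sqrt(5) (D(f) = (-2*(-2))*sqrt(5) = 4*sqrt(5))
D(5) + J(20, -7) = 4*sqrt(5) + (-7 + 20) = 4*sqrt(5) + 13 = 13 + 4*sqrt(5)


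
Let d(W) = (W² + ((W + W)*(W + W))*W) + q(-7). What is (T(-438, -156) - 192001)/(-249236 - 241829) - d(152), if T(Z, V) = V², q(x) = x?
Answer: -1381889188544/98213 ≈ -1.4070e+7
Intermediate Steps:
d(W) = -7 + W² + 4*W³ (d(W) = (W² + ((W + W)*(W + W))*W) - 7 = (W² + ((2*W)*(2*W))*W) - 7 = (W² + (4*W²)*W) - 7 = (W² + 4*W³) - 7 = -7 + W² + 4*W³)
(T(-438, -156) - 192001)/(-249236 - 241829) - d(152) = ((-156)² - 192001)/(-249236 - 241829) - (-7 + 152² + 4*152³) = (24336 - 192001)/(-491065) - (-7 + 23104 + 4*3511808) = -167665*(-1/491065) - (-7 + 23104 + 14047232) = 33533/98213 - 1*14070329 = 33533/98213 - 14070329 = -1381889188544/98213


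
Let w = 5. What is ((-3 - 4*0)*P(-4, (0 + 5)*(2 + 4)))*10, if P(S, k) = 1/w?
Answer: -6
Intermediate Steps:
P(S, k) = ⅕ (P(S, k) = 1/5 = ⅕)
((-3 - 4*0)*P(-4, (0 + 5)*(2 + 4)))*10 = ((-3 - 4*0)*(⅕))*10 = ((-3 + 0)*(⅕))*10 = -3*⅕*10 = -⅗*10 = -6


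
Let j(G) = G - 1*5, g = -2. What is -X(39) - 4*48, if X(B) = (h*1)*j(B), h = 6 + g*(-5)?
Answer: -736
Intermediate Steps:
j(G) = -5 + G (j(G) = G - 5 = -5 + G)
h = 16 (h = 6 - 2*(-5) = 6 + 10 = 16)
X(B) = -80 + 16*B (X(B) = (16*1)*(-5 + B) = 16*(-5 + B) = -80 + 16*B)
-X(39) - 4*48 = -(-80 + 16*39) - 4*48 = -(-80 + 624) - 192 = -1*544 - 192 = -544 - 192 = -736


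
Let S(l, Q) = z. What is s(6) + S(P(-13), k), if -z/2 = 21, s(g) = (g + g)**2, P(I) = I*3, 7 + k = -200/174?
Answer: 102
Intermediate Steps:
k = -709/87 (k = -7 - 200/174 = -7 - 200*1/174 = -7 - 100/87 = -709/87 ≈ -8.1494)
P(I) = 3*I
s(g) = 4*g**2 (s(g) = (2*g)**2 = 4*g**2)
z = -42 (z = -2*21 = -42)
S(l, Q) = -42
s(6) + S(P(-13), k) = 4*6**2 - 42 = 4*36 - 42 = 144 - 42 = 102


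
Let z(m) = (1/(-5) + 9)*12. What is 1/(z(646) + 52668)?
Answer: 5/263868 ≈ 1.8949e-5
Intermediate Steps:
z(m) = 528/5 (z(m) = (-⅕ + 9)*12 = (44/5)*12 = 528/5)
1/(z(646) + 52668) = 1/(528/5 + 52668) = 1/(263868/5) = 5/263868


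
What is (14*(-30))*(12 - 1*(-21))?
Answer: -13860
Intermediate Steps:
(14*(-30))*(12 - 1*(-21)) = -420*(12 + 21) = -420*33 = -13860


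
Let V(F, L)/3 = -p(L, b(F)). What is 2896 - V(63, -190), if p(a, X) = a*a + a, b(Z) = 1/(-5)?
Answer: 110626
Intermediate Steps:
b(Z) = -1/5
p(a, X) = a + a**2 (p(a, X) = a**2 + a = a + a**2)
V(F, L) = -3*L*(1 + L) (V(F, L) = 3*(-L*(1 + L)) = -3*L*(1 + L))
2896 - V(63, -190) = 2896 - (-3)*(-190)*(1 - 190) = 2896 - (-3)*(-190)*(-189) = 2896 - 1*(-107730) = 2896 + 107730 = 110626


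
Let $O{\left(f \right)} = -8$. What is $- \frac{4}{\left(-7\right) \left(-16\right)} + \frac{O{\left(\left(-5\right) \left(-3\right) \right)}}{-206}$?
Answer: $\frac{9}{2884} \approx 0.0031207$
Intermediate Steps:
$- \frac{4}{\left(-7\right) \left(-16\right)} + \frac{O{\left(\left(-5\right) \left(-3\right) \right)}}{-206} = - \frac{4}{\left(-7\right) \left(-16\right)} - \frac{8}{-206} = - \frac{4}{112} - - \frac{4}{103} = \left(-4\right) \frac{1}{112} + \frac{4}{103} = - \frac{1}{28} + \frac{4}{103} = \frac{9}{2884}$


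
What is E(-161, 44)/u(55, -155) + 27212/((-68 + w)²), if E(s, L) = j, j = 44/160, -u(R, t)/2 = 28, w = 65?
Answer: 60954781/20160 ≈ 3023.6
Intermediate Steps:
u(R, t) = -56 (u(R, t) = -2*28 = -56)
j = 11/40 (j = 44*(1/160) = 11/40 ≈ 0.27500)
E(s, L) = 11/40
E(-161, 44)/u(55, -155) + 27212/((-68 + w)²) = (11/40)/(-56) + 27212/((-68 + 65)²) = (11/40)*(-1/56) + 27212/((-3)²) = -11/2240 + 27212/9 = 60954781/20160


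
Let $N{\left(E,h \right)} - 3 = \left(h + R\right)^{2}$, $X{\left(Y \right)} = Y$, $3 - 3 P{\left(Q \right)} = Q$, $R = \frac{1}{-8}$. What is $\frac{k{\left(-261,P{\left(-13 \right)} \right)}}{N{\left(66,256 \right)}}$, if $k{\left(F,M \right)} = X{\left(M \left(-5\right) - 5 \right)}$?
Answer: $- \frac{6080}{12571203} \approx -0.00048365$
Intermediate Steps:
$R = - \frac{1}{8} \approx -0.125$
$P{\left(Q \right)} = 1 - \frac{Q}{3}$
$k{\left(F,M \right)} = -5 - 5 M$ ($k{\left(F,M \right)} = M \left(-5\right) - 5 = - 5 M - 5 = -5 - 5 M$)
$N{\left(E,h \right)} = 3 + \left(- \frac{1}{8} + h\right)^{2}$ ($N{\left(E,h \right)} = 3 + \left(h - \frac{1}{8}\right)^{2} = 3 + \left(- \frac{1}{8} + h\right)^{2}$)
$\frac{k{\left(-261,P{\left(-13 \right)} \right)}}{N{\left(66,256 \right)}} = \frac{-5 - 5 \left(1 - - \frac{13}{3}\right)}{3 + \frac{\left(-1 + 8 \cdot 256\right)^{2}}{64}} = \frac{-5 - 5 \left(1 + \frac{13}{3}\right)}{3 + \frac{\left(-1 + 2048\right)^{2}}{64}} = \frac{-5 - \frac{80}{3}}{3 + \frac{2047^{2}}{64}} = \frac{-5 - \frac{80}{3}}{3 + \frac{1}{64} \cdot 4190209} = - \frac{95}{3 \left(3 + \frac{4190209}{64}\right)} = - \frac{95}{3 \cdot \frac{4190401}{64}} = \left(- \frac{95}{3}\right) \frac{64}{4190401} = - \frac{6080}{12571203}$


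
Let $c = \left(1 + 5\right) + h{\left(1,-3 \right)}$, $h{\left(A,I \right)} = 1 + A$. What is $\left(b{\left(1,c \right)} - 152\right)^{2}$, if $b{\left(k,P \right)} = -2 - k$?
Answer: $24025$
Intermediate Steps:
$c = 8$ ($c = \left(1 + 5\right) + \left(1 + 1\right) = 6 + 2 = 8$)
$\left(b{\left(1,c \right)} - 152\right)^{2} = \left(\left(-2 - 1\right) - 152\right)^{2} = \left(-3 - 152\right)^{2} = \left(-155\right)^{2} = 24025$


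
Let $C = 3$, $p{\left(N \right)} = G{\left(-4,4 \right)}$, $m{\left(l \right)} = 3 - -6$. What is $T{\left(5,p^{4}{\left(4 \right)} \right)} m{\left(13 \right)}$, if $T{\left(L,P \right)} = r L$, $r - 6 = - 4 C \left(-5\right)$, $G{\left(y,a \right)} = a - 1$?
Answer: $2970$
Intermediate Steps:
$m{\left(l \right)} = 9$ ($m{\left(l \right)} = 3 + 6 = 9$)
$G{\left(y,a \right)} = -1 + a$ ($G{\left(y,a \right)} = a - 1 = -1 + a$)
$p{\left(N \right)} = 3$ ($p{\left(N \right)} = -1 + 4 = 3$)
$r = 66$ ($r = 6 + \left(-4\right) 3 \left(-5\right) = 6 - -60 = 6 + 60 = 66$)
$T{\left(L,P \right)} = 66 L$
$T{\left(5,p^{4}{\left(4 \right)} \right)} m{\left(13 \right)} = 66 \cdot 5 \cdot 9 = 330 \cdot 9 = 2970$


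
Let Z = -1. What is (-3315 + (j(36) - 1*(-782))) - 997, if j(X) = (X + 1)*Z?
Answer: -3567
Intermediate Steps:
j(X) = -1 - X (j(X) = (X + 1)*(-1) = (1 + X)*(-1) = -1 - X)
(-3315 + (j(36) - 1*(-782))) - 997 = (-3315 + ((-1 - 1*36) - 1*(-782))) - 997 = (-3315 + ((-1 - 36) + 782)) - 997 = (-3315 + (-37 + 782)) - 997 = (-3315 + 745) - 997 = -2570 - 997 = -3567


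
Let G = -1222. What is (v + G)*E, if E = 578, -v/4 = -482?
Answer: 408068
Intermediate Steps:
v = 1928 (v = -4*(-482) = 1928)
(v + G)*E = (1928 - 1222)*578 = 706*578 = 408068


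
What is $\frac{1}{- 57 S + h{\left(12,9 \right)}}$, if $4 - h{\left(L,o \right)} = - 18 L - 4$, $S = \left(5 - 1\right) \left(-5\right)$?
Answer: $\frac{1}{1364} \approx 0.00073314$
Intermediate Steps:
$S = -20$ ($S = 4 \left(-5\right) = -20$)
$h{\left(L,o \right)} = 8 + 18 L$ ($h{\left(L,o \right)} = 4 - \left(- 18 L - 4\right) = 4 - \left(-4 - 18 L\right) = 4 + \left(4 + 18 L\right) = 8 + 18 L$)
$\frac{1}{- 57 S + h{\left(12,9 \right)}} = \frac{1}{\left(-57\right) \left(-20\right) + \left(8 + 18 \cdot 12\right)} = \frac{1}{1140 + \left(8 + 216\right)} = \frac{1}{1140 + 224} = \frac{1}{1364}$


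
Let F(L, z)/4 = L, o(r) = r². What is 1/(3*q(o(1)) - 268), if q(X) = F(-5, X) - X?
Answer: -1/331 ≈ -0.0030211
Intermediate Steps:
F(L, z) = 4*L
q(X) = -20 - X (q(X) = 4*(-5) - X = -20 - X)
1/(3*q(o(1)) - 268) = 1/(3*(-20 - 1*1²) - 268) = 1/(3*(-20 - 1*1) - 268) = 1/(3*(-20 - 1) - 268) = 1/(3*(-21) - 268) = 1/(-63 - 268) = 1/(-331) = -1/331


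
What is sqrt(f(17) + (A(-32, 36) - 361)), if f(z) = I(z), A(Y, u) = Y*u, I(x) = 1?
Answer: 6*I*sqrt(42) ≈ 38.884*I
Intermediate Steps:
f(z) = 1
sqrt(f(17) + (A(-32, 36) - 361)) = sqrt(1 + (-32*36 - 361)) = sqrt(1 + (-1152 - 361)) = sqrt(1 - 1513) = sqrt(-1512) = 6*I*sqrt(42)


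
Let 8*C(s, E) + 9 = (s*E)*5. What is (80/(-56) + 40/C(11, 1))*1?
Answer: 890/161 ≈ 5.5280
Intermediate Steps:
C(s, E) = -9/8 + 5*E*s/8 (C(s, E) = -9/8 + ((s*E)*5)/8 = -9/8 + ((E*s)*5)/8 = -9/8 + (5*E*s)/8 = -9/8 + 5*E*s/8)
(80/(-56) + 40/C(11, 1))*1 = (80/(-56) + 40/(-9/8 + (5/8)*1*11))*1 = (80*(-1/56) + 40/(-9/8 + 55/8))*1 = (-10/7 + 40/(23/4))*1 = (-10/7 + 40*(4/23))*1 = (-10/7 + 160/23)*1 = (890/161)*1 = 890/161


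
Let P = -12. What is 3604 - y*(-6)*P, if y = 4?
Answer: 3316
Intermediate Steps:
3604 - y*(-6)*P = 3604 - 4*(-6)*(-12) = 3604 - (-24)*(-12) = 3604 - 1*288 = 3604 - 288 = 3316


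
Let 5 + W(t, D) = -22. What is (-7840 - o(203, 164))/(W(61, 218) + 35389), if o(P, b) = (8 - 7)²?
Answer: -7841/35362 ≈ -0.22174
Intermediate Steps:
o(P, b) = 1 (o(P, b) = 1² = 1)
W(t, D) = -27 (W(t, D) = -5 - 22 = -27)
(-7840 - o(203, 164))/(W(61, 218) + 35389) = (-7840 - 1*1)/(-27 + 35389) = (-7840 - 1)/35362 = -7841*1/35362 = -7841/35362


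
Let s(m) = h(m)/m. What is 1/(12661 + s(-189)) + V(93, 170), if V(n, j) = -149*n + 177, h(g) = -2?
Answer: -32735295891/2392931 ≈ -13680.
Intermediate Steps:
V(n, j) = 177 - 149*n
s(m) = -2/m
1/(12661 + s(-189)) + V(93, 170) = 1/(12661 - 2/(-189)) + (177 - 149*93) = 1/(12661 - 2*(-1/189)) + (177 - 13857) = 1/(12661 + 2/189) - 13680 = 1/(2392931/189) - 13680 = 189/2392931 - 13680 = -32735295891/2392931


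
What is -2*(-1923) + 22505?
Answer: 26351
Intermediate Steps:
-2*(-1923) + 22505 = 3846 + 22505 = 26351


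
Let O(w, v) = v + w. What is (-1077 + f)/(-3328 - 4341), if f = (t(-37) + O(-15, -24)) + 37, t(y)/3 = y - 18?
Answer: 1244/7669 ≈ 0.16221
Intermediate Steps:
t(y) = -54 + 3*y (t(y) = 3*(y - 18) = 3*(-18 + y) = -54 + 3*y)
f = -167 (f = ((-54 + 3*(-37)) + (-24 - 15)) + 37 = ((-54 - 111) - 39) + 37 = (-165 - 39) + 37 = -204 + 37 = -167)
(-1077 + f)/(-3328 - 4341) = (-1077 - 167)/(-3328 - 4341) = -1244/(-7669) = -1244*(-1/7669) = 1244/7669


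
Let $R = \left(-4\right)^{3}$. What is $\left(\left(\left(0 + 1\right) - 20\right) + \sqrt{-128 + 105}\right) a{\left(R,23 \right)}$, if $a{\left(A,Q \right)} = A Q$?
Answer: $27968 - 1472 i \sqrt{23} \approx 27968.0 - 7059.5 i$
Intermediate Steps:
$R = -64$
$\left(\left(\left(0 + 1\right) - 20\right) + \sqrt{-128 + 105}\right) a{\left(R,23 \right)} = \left(\left(\left(0 + 1\right) - 20\right) + \sqrt{-128 + 105}\right) \left(\left(-64\right) 23\right) = \left(\left(1 - 20\right) + \sqrt{-23}\right) \left(-1472\right) = \left(-19 + i \sqrt{23}\right) \left(-1472\right) = 27968 - 1472 i \sqrt{23}$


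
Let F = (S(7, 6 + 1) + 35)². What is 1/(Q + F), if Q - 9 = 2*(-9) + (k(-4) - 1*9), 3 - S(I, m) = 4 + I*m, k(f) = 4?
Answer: 1/211 ≈ 0.0047393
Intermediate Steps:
S(I, m) = -1 - I*m (S(I, m) = 3 - (4 + I*m) = 3 + (-4 - I*m) = -1 - I*m)
Q = -14 (Q = 9 + (2*(-9) + (4 - 1*9)) = 9 + (-18 + (4 - 9)) = 9 + (-18 - 5) = 9 - 23 = -14)
F = 225 (F = ((-1 - 1*7*(6 + 1)) + 35)² = ((-1 - 1*7*7) + 35)² = ((-1 - 49) + 35)² = (-50 + 35)² = (-15)² = 225)
1/(Q + F) = 1/(-14 + 225) = 1/211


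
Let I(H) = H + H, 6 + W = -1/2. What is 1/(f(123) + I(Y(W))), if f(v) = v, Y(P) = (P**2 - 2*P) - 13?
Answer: 2/415 ≈ 0.0048193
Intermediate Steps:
W = -13/2 (W = -6 - 1/2 = -13/2 ≈ -6.5000)
Y(P) = -13 + P**2 - 2*P
I(H) = 2*H
1/(f(123) + I(Y(W))) = 1/(123 + 2*(-13 + (-13/2)**2 - 2*(-13/2))) = 1/(123 + 2*(-13 + 169/4 + 13)) = 1/(123 + 2*(169/4)) = 1/(123 + 169/2) = 1/(415/2) = 2/415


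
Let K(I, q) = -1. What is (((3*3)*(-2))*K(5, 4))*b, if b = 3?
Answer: 54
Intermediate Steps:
(((3*3)*(-2))*K(5, 4))*b = (((3*3)*(-2))*(-1))*3 = ((9*(-2))*(-1))*3 = -18*(-1)*3 = 18*3 = 54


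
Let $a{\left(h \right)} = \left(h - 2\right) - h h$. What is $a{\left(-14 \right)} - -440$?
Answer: $228$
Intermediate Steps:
$a{\left(h \right)} = -2 + h - h^{2}$ ($a{\left(h \right)} = \left(h - 2\right) - h^{2} = \left(-2 + h\right) - h^{2} = -2 + h - h^{2}$)
$a{\left(-14 \right)} - -440 = \left(-2 - 14 - \left(-14\right)^{2}\right) - -440 = \left(-2 - 14 - 196\right) + 440 = -212 + 440 = 228$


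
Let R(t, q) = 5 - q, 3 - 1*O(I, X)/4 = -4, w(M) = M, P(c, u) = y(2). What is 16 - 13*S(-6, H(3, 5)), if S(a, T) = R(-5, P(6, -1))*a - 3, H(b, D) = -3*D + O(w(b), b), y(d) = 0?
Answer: 445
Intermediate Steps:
P(c, u) = 0
O(I, X) = 28 (O(I, X) = 12 - 4*(-4) = 12 + 16 = 28)
H(b, D) = 28 - 3*D (H(b, D) = -3*D + 28 = 28 - 3*D)
S(a, T) = -3 + 5*a (S(a, T) = (5 - 1*0)*a - 3 = (5 + 0)*a - 3 = 5*a - 3 = -3 + 5*a)
16 - 13*S(-6, H(3, 5)) = 16 - 13*(-3 + 5*(-6)) = 16 - 13*(-3 - 30) = 16 - 13*(-33) = 16 + 429 = 445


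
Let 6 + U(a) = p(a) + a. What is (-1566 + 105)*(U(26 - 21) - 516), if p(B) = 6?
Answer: 746571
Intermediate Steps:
U(a) = a (U(a) = -6 + (6 + a) = a)
(-1566 + 105)*(U(26 - 21) - 516) = (-1566 + 105)*((26 - 21) - 516) = -1461*(5 - 516) = -1461*(-511) = 746571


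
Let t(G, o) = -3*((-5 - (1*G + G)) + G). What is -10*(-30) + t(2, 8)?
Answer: 321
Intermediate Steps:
t(G, o) = 15 + 3*G (t(G, o) = -3*((-5 - (G + G)) + G) = -3*((-5 - 2*G) + G) = -3*(-5 - G) = 15 + 3*G)
-10*(-30) + t(2, 8) = -10*(-30) + (15 + 3*2) = 300 + (15 + 6) = 300 + 21 = 321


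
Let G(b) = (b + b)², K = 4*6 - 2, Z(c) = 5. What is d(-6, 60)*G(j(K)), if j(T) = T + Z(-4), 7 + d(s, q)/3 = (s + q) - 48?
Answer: -8748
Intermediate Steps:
d(s, q) = -165 + 3*q + 3*s (d(s, q) = -21 + 3*((s + q) - 48) = -21 + 3*((q + s) - 48) = -21 + 3*(-48 + q + s) = -21 + (-144 + 3*q + 3*s) = -165 + 3*q + 3*s)
K = 22 (K = 24 - 2 = 22)
j(T) = 5 + T (j(T) = T + 5 = 5 + T)
G(b) = 4*b² (G(b) = (2*b)² = 4*b²)
d(-6, 60)*G(j(K)) = (-165 + 3*60 + 3*(-6))*(4*(5 + 22)²) = (-165 + 180 - 18)*(4*27²) = -12*729 = -3*2916 = -8748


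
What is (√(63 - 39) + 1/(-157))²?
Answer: 591577/24649 - 4*√6/157 ≈ 23.938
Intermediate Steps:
(√(63 - 39) + 1/(-157))² = (√24 - 1/157)² = (2*√6 - 1/157)² = (-1/157 + 2*√6)²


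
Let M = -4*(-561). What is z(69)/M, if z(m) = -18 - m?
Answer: -29/748 ≈ -0.038770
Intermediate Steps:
M = 2244
z(69)/M = (-18 - 1*69)/2244 = (-18 - 69)*(1/2244) = -87*1/2244 = -29/748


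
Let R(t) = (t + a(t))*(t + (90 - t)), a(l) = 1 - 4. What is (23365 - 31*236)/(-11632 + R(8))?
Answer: -16049/11182 ≈ -1.4353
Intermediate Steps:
a(l) = -3
R(t) = -270 + 90*t (R(t) = (t - 3)*(t + (90 - t)) = (-3 + t)*90 = -270 + 90*t)
(23365 - 31*236)/(-11632 + R(8)) = (23365 - 31*236)/(-11632 + (-270 + 90*8)) = (23365 - 7316)/(-11632 + (-270 + 720)) = 16049/(-11632 + 450) = 16049/(-11182) = 16049*(-1/11182) = -16049/11182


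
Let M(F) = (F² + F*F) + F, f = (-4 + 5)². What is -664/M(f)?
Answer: -664/3 ≈ -221.33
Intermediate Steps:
f = 1 (f = 1² = 1)
M(F) = F + 2*F² (M(F) = (F² + F²) + F = 2*F² + F = F + 2*F²)
-664/M(f) = -664/(1 + 2*1) = -664/(1 + 2) = -664/(1*3) = -664/3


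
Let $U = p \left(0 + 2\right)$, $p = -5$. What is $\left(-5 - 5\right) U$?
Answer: $100$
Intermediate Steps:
$U = -10$ ($U = - 5 \left(0 + 2\right) = \left(-5\right) 2 = -10$)
$\left(-5 - 5\right) U = \left(-5 - 5\right) \left(-10\right) = \left(-10\right) \left(-10\right) = 100$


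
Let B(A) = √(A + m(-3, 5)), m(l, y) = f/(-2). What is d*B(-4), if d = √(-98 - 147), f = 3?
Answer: -7*√110/2 ≈ -36.708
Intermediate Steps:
m(l, y) = -3/2 (m(l, y) = 3/(-2) = 3*(-½) = -3/2)
d = 7*I*√5 (d = √(-245) = 7*I*√5 ≈ 15.652*I)
B(A) = √(-3/2 + A) (B(A) = √(A - 3/2) = √(-3/2 + A))
d*B(-4) = (7*I*√5)*(√(-6 + 4*(-4))/2) = (7*I*√5)*(√(-6 - 16)/2) = (7*I*√5)*(√(-22)/2) = (7*I*√5)*((I*√22)/2) = (7*I*√5)*(I*√22/2) = -7*√110/2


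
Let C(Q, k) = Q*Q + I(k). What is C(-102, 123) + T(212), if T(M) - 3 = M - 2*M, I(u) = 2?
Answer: 10197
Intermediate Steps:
T(M) = 3 - M (T(M) = 3 + (M - 2*M) = 3 - M)
C(Q, k) = 2 + Q**2 (C(Q, k) = Q*Q + 2 = Q**2 + 2 = 2 + Q**2)
C(-102, 123) + T(212) = (2 + (-102)**2) + (3 - 1*212) = (2 + 10404) + (3 - 212) = 10406 - 209 = 10197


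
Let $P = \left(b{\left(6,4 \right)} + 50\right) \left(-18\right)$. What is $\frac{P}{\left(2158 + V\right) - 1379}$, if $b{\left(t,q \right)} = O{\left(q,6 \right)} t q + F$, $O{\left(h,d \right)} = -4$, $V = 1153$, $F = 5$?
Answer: $\frac{123}{322} \approx 0.38199$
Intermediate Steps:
$b{\left(t,q \right)} = 5 - 4 q t$ ($b{\left(t,q \right)} = - 4 t q + 5 = - 4 q t + 5 = 5 - 4 q t$)
$P = 738$ ($P = \left(\left(5 - 16 \cdot 6\right) + 50\right) \left(-18\right) = \left(\left(5 - 96\right) + 50\right) \left(-18\right) = \left(-91 + 50\right) \left(-18\right) = \left(-41\right) \left(-18\right) = 738$)
$\frac{P}{\left(2158 + V\right) - 1379} = \frac{738}{\left(2158 + 1153\right) - 1379} = \frac{738}{3311 - 1379} = \frac{738}{1932} = 738 \cdot \frac{1}{1932} = \frac{123}{322}$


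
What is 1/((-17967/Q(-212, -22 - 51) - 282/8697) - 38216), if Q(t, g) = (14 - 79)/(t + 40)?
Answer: -14495/1243083642 ≈ -1.1661e-5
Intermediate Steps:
Q(t, g) = -65/(40 + t)
1/((-17967/Q(-212, -22 - 51) - 282/8697) - 38216) = 1/((-17967/((-65/(40 - 212))) - 282/8697) - 38216) = 1/((-17967/((-65/(-172))) - 282*1/8697) - 38216) = 1/((-17967/((-65*(-1/172))) - 94/2899) - 38216) = 1/((-17967/65/172 - 94/2899) - 38216) = 1/((-17967*172/65 - 94/2899) - 38216) = 1/((-3090324/65 - 94/2899) - 38216) = 1/(-689142722/14495 - 38216) = 1/(-1243083642/14495) = -14495/1243083642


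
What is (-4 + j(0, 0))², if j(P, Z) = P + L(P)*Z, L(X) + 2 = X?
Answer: 16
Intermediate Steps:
L(X) = -2 + X
j(P, Z) = P + Z*(-2 + P) (j(P, Z) = P + (-2 + P)*Z = P + Z*(-2 + P))
(-4 + j(0, 0))² = (-4 + (0 + 0*(-2 + 0)))² = (-4 + (0 + 0*(-2)))² = (-4 + (0 + 0))² = (-4 + 0)² = (-4)² = 16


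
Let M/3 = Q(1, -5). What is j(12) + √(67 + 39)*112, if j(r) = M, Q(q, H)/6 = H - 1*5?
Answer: -180 + 112*√106 ≈ 973.11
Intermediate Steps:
Q(q, H) = -30 + 6*H (Q(q, H) = 6*(H - 1*5) = 6*(H - 5) = 6*(-5 + H) = -30 + 6*H)
M = -180 (M = 3*(-30 + 6*(-5)) = 3*(-30 - 30) = 3*(-60) = -180)
j(r) = -180
j(12) + √(67 + 39)*112 = -180 + √(67 + 39)*112 = -180 + √106*112 = -180 + 112*√106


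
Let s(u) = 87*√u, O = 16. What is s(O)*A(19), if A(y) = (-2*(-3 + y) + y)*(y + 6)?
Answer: -113100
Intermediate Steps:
A(y) = (6 + y)*(6 - y) (A(y) = ((6 - 2*y) + y)*(6 + y) = (6 - y)*(6 + y) = (6 + y)*(6 - y))
s(O)*A(19) = (87*√16)*(36 - 1*19²) = (87*4)*(36 - 1*361) = 348*(36 - 361) = 348*(-325) = -113100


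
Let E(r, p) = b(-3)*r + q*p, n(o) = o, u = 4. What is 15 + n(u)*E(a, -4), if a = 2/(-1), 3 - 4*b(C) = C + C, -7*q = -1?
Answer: -37/7 ≈ -5.2857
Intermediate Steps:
q = ⅐ (q = -⅐*(-1) = ⅐ ≈ 0.14286)
b(C) = ¾ - C/2 (b(C) = ¾ - (C + C)/4 = ¾ - C/2)
a = -2 (a = 2*(-1) = -2)
E(r, p) = p/7 + 9*r/4 (E(r, p) = (¾ - ½*(-3))*r + p/7 = (¾ + 3/2)*r + p/7 = 9*r/4 + p/7 = p/7 + 9*r/4)
15 + n(u)*E(a, -4) = 15 + 4*((⅐)*(-4) + (9/4)*(-2)) = 15 + 4*(-4/7 - 9/2) = 15 + 4*(-71/14) = 15 - 142/7 = -37/7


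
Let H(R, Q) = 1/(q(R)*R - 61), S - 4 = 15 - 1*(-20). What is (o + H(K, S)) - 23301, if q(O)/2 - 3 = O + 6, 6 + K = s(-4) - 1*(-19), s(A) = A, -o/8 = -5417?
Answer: 5269206/263 ≈ 20035.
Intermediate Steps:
o = 43336 (o = -8*(-5417) = 43336)
S = 39 (S = 4 + (15 - 1*(-20)) = 4 + (15 + 20) = 4 + 35 = 39)
K = 9 (K = -6 + (-4 - 1*(-19)) = -6 + (-4 + 19) = -6 + 15 = 9)
q(O) = 18 + 2*O (q(O) = 6 + 2*(O + 6) = 6 + 2*(6 + O) = 6 + (12 + 2*O) = 18 + 2*O)
H(R, Q) = 1/(-61 + R*(18 + 2*R)) (H(R, Q) = 1/((18 + 2*R)*R - 61) = 1/(R*(18 + 2*R) - 61) = 1/(-61 + R*(18 + 2*R)))
(o + H(K, S)) - 23301 = (43336 + 1/(-61 + 2*9*(9 + 9))) - 23301 = (43336 + 1/(-61 + 2*9*18)) - 23301 = (43336 + 1/(-61 + 324)) - 23301 = (43336 + 1/263) - 23301 = 11397369/263 - 23301 = 5269206/263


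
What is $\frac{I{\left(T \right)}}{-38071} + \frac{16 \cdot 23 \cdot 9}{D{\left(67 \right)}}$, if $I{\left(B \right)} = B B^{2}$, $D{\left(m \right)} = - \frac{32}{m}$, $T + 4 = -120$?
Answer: $- \frac{524193451}{76142} \approx -6884.4$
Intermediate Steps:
$T = -124$ ($T = -4 - 120 = -124$)
$I{\left(B \right)} = B^{3}$
$\frac{I{\left(T \right)}}{-38071} + \frac{16 \cdot 23 \cdot 9}{D{\left(67 \right)}} = \frac{\left(-124\right)^{3}}{-38071} + \frac{16 \cdot 23 \cdot 9}{\left(-32\right) \frac{1}{67}} = \left(-1906624\right) \left(- \frac{1}{38071}\right) + \frac{368 \cdot 9}{\left(-32\right) \frac{1}{67}} = \frac{1906624}{38071} + \frac{3312}{- \frac{32}{67}} = \frac{1906624}{38071} + 3312 \left(- \frac{67}{32}\right) = \frac{1906624}{38071} - \frac{13869}{2} = - \frac{524193451}{76142}$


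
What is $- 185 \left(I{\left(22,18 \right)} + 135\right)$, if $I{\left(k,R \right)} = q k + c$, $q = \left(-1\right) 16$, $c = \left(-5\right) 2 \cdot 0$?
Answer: $40145$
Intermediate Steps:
$c = 0$ ($c = \left(-10\right) 0 = 0$)
$q = -16$
$I{\left(k,R \right)} = - 16 k$ ($I{\left(k,R \right)} = - 16 k + 0 = - 16 k$)
$- 185 \left(I{\left(22,18 \right)} + 135\right) = - 185 \left(\left(-16\right) 22 + 135\right) = - 185 \left(-352 + 135\right) = \left(-185\right) \left(-217\right) = 40145$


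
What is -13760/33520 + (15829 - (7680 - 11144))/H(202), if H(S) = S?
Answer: 8049023/84638 ≈ 95.099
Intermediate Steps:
-13760/33520 + (15829 - (7680 - 11144))/H(202) = -13760/33520 + (15829 - (7680 - 11144))/202 = -13760*1/33520 + (15829 - 1*(-3464))*(1/202) = -172/419 + (15829 + 3464)*(1/202) = -172/419 + 19293*(1/202) = -172/419 + 19293/202 = 8049023/84638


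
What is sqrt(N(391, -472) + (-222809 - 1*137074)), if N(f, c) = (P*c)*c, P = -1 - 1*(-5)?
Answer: sqrt(531253) ≈ 728.87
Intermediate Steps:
P = 4 (P = -1 + 5 = 4)
N(f, c) = 4*c**2 (N(f, c) = (4*c)*c = 4*c**2)
sqrt(N(391, -472) + (-222809 - 1*137074)) = sqrt(4*(-472)**2 + (-222809 - 1*137074)) = sqrt(4*222784 + (-222809 - 137074)) = sqrt(891136 - 359883) = sqrt(531253)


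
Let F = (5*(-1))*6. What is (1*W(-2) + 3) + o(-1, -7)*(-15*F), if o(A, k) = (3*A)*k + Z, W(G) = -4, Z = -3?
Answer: 8099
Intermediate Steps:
o(A, k) = -3 + 3*A*k (o(A, k) = (3*A)*k - 3 = 3*A*k - 3 = -3 + 3*A*k)
F = -30 (F = -5*6 = -30)
(1*W(-2) + 3) + o(-1, -7)*(-15*F) = (1*(-4) + 3) + (-3 + 3*(-1)*(-7))*(-15*(-30)) = (-4 + 3) + (-3 + 21)*450 = -1 + 18*450 = -1 + 8100 = 8099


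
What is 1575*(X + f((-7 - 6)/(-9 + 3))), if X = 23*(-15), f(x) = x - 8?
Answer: -1105125/2 ≈ -5.5256e+5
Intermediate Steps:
f(x) = -8 + x
X = -345
1575*(X + f((-7 - 6)/(-9 + 3))) = 1575*(-345 + (-8 + (-7 - 6)/(-9 + 3))) = 1575*(-345 + (-8 - 13/(-6))) = 1575*(-345 + (-8 - 13*(-⅙))) = 1575*(-345 + (-8 + 13/6)) = 1575*(-345 - 35/6) = 1575*(-2105/6) = -1105125/2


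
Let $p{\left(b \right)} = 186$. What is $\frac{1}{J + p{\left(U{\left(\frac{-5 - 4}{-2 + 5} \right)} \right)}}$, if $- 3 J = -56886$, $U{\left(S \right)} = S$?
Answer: $\frac{1}{19148} \approx 5.2225 \cdot 10^{-5}$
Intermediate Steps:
$J = 18962$ ($J = \left(- \frac{1}{3}\right) \left(-56886\right) = 18962$)
$\frac{1}{J + p{\left(U{\left(\frac{-5 - 4}{-2 + 5} \right)} \right)}} = \frac{1}{18962 + 186} = \frac{1}{19148}$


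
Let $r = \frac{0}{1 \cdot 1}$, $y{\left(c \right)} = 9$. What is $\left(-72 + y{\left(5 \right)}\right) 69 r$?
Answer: $0$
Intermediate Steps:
$r = 0$ ($r = \frac{0}{1} = 0 \cdot 1 = 0$)
$\left(-72 + y{\left(5 \right)}\right) 69 r = \left(-72 + 9\right) 69 \cdot 0 = \left(-63\right) 69 \cdot 0 = \left(-4347\right) 0 = 0$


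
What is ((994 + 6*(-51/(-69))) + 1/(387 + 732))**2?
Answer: 660322395234121/662393169 ≈ 9.9687e+5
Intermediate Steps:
((994 + 6*(-51/(-69))) + 1/(387 + 732))**2 = ((994 + 6*(-51*(-1/69))) + 1/1119)**2 = ((994 + 6*(17/23)) + 1/1119)**2 = ((994 + 102/23) + 1/1119)**2 = (22964/23 + 1/1119)**2 = (25696739/25737)**2 = 660322395234121/662393169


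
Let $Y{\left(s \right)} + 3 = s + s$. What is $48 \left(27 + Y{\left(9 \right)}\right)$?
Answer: $2016$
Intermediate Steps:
$Y{\left(s \right)} = -3 + 2 s$ ($Y{\left(s \right)} = -3 + \left(s + s\right) = -3 + 2 s$)
$48 \left(27 + Y{\left(9 \right)}\right) = 48 \left(27 + \left(-3 + 2 \cdot 9\right)\right) = 48 \left(27 + \left(-3 + 18\right)\right) = 48 \left(27 + 15\right) = 48 \cdot 42 = 2016$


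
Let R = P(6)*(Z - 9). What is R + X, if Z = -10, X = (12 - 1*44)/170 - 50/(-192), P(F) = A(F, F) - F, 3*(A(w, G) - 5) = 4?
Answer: -51091/8160 ≈ -6.2612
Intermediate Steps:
A(w, G) = 19/3 (A(w, G) = 5 + (⅓)*4 = 5 + 4/3 = 19/3)
P(F) = 19/3 - F
X = 589/8160 (X = (12 - 44)*(1/170) - 50*(-1/192) = -32*1/170 + 25/96 = -16/85 + 25/96 = 589/8160 ≈ 0.072181)
R = -19/3 (R = (19/3 - 1*6)*(-10 - 9) = (19/3 - 6)*(-19) = (⅓)*(-19) = -19/3 ≈ -6.3333)
R + X = -19/3 + 589/8160 = -51091/8160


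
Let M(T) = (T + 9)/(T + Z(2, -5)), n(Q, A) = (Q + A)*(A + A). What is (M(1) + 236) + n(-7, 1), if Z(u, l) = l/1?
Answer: 443/2 ≈ 221.50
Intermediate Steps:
Z(u, l) = l (Z(u, l) = l*1 = l)
n(Q, A) = 2*A*(A + Q) (n(Q, A) = (A + Q)*(2*A) = 2*A*(A + Q))
M(T) = (9 + T)/(-5 + T) (M(T) = (T + 9)/(T - 5) = (9 + T)/(-5 + T))
(M(1) + 236) + n(-7, 1) = ((9 + 1)/(-5 + 1) + 236) + 2*1*(1 - 7) = (10/(-4) + 236) + 2*1*(-6) = (-¼*10 + 236) - 12 = (-5/2 + 236) - 12 = 467/2 - 12 = 443/2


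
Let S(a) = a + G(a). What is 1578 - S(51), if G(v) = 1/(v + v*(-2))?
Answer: 77878/51 ≈ 1527.0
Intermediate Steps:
G(v) = -1/v (G(v) = 1/(v - 2*v) = 1/(-v) = -1/v)
S(a) = a - 1/a
1578 - S(51) = 1578 - (51 - 1/51) = 1578 - 1*2600/51 = 1578 - 2600/51 = 77878/51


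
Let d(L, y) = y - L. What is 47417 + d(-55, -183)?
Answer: 47289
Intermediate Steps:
47417 + d(-55, -183) = 47417 + (-183 - 1*(-55)) = 47417 + (-183 + 55) = 47417 - 128 = 47289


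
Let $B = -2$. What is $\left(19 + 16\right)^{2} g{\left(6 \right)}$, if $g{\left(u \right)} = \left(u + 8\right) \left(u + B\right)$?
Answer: $68600$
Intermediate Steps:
$g{\left(u \right)} = \left(-2 + u\right) \left(8 + u\right)$ ($g{\left(u \right)} = \left(u + 8\right) \left(u - 2\right) = \left(8 + u\right) \left(-2 + u\right) = \left(-2 + u\right) \left(8 + u\right)$)
$\left(19 + 16\right)^{2} g{\left(6 \right)} = \left(19 + 16\right)^{2} \left(-16 + 6^{2} + 6 \cdot 6\right) = 35^{2} \left(-16 + 36 + 36\right) = 1225 \cdot 56 = 68600$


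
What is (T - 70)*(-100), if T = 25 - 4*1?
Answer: 4900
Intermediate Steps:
T = 21 (T = 25 - 4 = 21)
(T - 70)*(-100) = (21 - 70)*(-100) = -49*(-100) = 4900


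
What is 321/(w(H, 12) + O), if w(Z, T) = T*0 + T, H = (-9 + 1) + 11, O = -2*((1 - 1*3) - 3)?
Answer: 321/22 ≈ 14.591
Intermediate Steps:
O = 10 (O = -2*((1 - 3) - 3) = -2*(-2 - 3) = -2*(-5) = 10)
H = 3 (H = -8 + 11 = 3)
w(Z, T) = T (w(Z, T) = 0 + T = T)
321/(w(H, 12) + O) = 321/(12 + 10) = 321/22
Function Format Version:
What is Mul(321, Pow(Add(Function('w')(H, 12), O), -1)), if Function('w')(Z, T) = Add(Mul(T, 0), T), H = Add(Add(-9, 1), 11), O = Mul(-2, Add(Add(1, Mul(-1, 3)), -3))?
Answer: Rational(321, 22) ≈ 14.591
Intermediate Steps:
O = 10 (O = Mul(-2, Add(Add(1, -3), -3)) = Mul(-2, Add(-2, -3)) = Mul(-2, -5) = 10)
H = 3 (H = Add(-8, 11) = 3)
Function('w')(Z, T) = T (Function('w')(Z, T) = Add(0, T) = T)
Mul(321, Pow(Add(Function('w')(H, 12), O), -1)) = Mul(321, Pow(Add(12, 10), -1)) = Mul(321, Pow(22, -1)) = Mul(321, Rational(1, 22)) = Rational(321, 22)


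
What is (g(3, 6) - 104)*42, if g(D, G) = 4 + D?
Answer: -4074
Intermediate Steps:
(g(3, 6) - 104)*42 = ((4 + 3) - 104)*42 = (7 - 104)*42 = -97*42 = -4074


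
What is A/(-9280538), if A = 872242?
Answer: -436121/4640269 ≈ -0.093986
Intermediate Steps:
A/(-9280538) = 872242/(-9280538) = 872242*(-1/9280538) = -436121/4640269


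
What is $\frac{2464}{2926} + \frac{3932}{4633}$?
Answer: $\frac{148836}{88027} \approx 1.6908$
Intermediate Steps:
$\frac{2464}{2926} + \frac{3932}{4633} = 2464 \cdot \frac{1}{2926} + 3932 \cdot \frac{1}{4633} = \frac{16}{19} + \frac{3932}{4633} = \frac{148836}{88027}$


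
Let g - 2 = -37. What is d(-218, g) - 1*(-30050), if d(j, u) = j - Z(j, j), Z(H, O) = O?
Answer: 30050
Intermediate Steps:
g = -35 (g = 2 - 37 = -35)
d(j, u) = 0 (d(j, u) = j - j = 0)
d(-218, g) - 1*(-30050) = 0 - 1*(-30050) = 0 + 30050 = 30050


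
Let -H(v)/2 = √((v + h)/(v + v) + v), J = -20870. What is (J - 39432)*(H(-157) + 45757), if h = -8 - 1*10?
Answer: -2759238614 + 60302*I*√15424622/157 ≈ -2.7592e+9 + 1.5085e+6*I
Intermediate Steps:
h = -18 (h = -8 - 10 = -18)
H(v) = -2*√(v + (-18 + v)/(2*v)) (H(v) = -2*√((v - 18)/(v + v) + v) = -2*√((-18 + v)/((2*v)) + v) = -2*√((-18 + v)*(1/(2*v)) + v) = -2*√((-18 + v)/(2*v) + v) = -2*√(v + (-18 + v)/(2*v)))
(J - 39432)*(H(-157) + 45757) = (-20870 - 39432)*(-√(2 - 36/(-157) + 4*(-157)) + 45757) = -60302*(-√(2 - 36*(-1/157) - 628) + 45757) = -60302*(-√(2 + 36/157 - 628) + 45757) = -60302*(-√(-98246/157) + 45757) = -60302*(-I*√15424622/157 + 45757) = -60302*(45757 - I*√15424622/157) = -2759238614 + 60302*I*√15424622/157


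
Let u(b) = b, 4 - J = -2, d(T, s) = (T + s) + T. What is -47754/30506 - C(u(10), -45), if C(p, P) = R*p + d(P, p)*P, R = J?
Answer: -7978551/2179 ≈ -3661.6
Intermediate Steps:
d(T, s) = s + 2*T
J = 6 (J = 4 - 1*(-2) = 4 + 2 = 6)
R = 6
C(p, P) = 6*p + P*(p + 2*P) (C(p, P) = 6*p + (p + 2*P)*P = 6*p + P*(p + 2*P))
-47754/30506 - C(u(10), -45) = -47754/30506 - (6*10 - 45*(10 + 2*(-45))) = -47754*1/30506 - (60 - 45*(10 - 90)) = -3411/2179 - (60 - 45*(-80)) = -3411/2179 - (60 + 3600) = -3411/2179 - 1*3660 = -3411/2179 - 3660 = -7978551/2179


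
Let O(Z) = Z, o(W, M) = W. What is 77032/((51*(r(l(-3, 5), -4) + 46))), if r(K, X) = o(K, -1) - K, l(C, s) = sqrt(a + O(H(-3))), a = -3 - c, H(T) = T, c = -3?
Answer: 38516/1173 ≈ 32.835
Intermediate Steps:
a = 0 (a = -3 - 1*(-3) = -3 + 3 = 0)
l(C, s) = I*sqrt(3) (l(C, s) = sqrt(0 - 3) = sqrt(-3) = I*sqrt(3))
r(K, X) = 0 (r(K, X) = K - K = 0)
77032/((51*(r(l(-3, 5), -4) + 46))) = 77032/((51*(0 + 46))) = 77032/((51*46)) = 77032/2346 = 77032*(1/2346) = 38516/1173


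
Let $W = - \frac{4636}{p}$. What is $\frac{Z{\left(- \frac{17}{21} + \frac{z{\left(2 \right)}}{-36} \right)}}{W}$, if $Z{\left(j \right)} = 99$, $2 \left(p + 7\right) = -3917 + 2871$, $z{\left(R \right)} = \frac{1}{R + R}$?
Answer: $\frac{26235}{2318} \approx 11.318$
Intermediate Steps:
$z{\left(R \right)} = \frac{1}{2 R}$
$p = -530$ ($p = -7 + \frac{-3917 + 2871}{2} = -7 + \frac{1}{2} \left(-1046\right) = -7 - 523 = -530$)
$W = \frac{2318}{265}$ ($W = - \frac{4636}{-530} = \left(-4636\right) \left(- \frac{1}{530}\right) = \frac{2318}{265} \approx 8.7472$)
$\frac{Z{\left(- \frac{17}{21} + \frac{z{\left(2 \right)}}{-36} \right)}}{W} = \frac{99}{\frac{2318}{265}} = 99 \cdot \frac{265}{2318} = \frac{26235}{2318}$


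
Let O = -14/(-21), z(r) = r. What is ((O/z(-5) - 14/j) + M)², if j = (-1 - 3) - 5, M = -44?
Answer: 3671056/2025 ≈ 1812.9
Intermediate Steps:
O = ⅔ (O = -14*(-1/21) = ⅔ ≈ 0.66667)
j = -9 (j = -4 - 5 = -9)
((O/z(-5) - 14/j) + M)² = (((⅔)/(-5) - 14/(-9)) - 44)² = (((⅔)*(-⅕) - 14*(-⅑)) - 44)² = ((-2/15 + 14/9) - 44)² = (64/45 - 44)² = (-1916/45)² = 3671056/2025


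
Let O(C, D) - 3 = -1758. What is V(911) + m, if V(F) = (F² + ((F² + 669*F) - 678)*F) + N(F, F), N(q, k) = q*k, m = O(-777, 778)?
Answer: 1312315609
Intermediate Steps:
O(C, D) = -1755 (O(C, D) = 3 - 1758 = -1755)
m = -1755
N(q, k) = k*q
V(F) = 2*F² + F*(-678 + F² + 669*F) (V(F) = (F² + ((F² + 669*F) - 678)*F) + F*F = (F² + (-678 + F² + 669*F)*F) + F² = (F² + F*(-678 + F² + 669*F)) + F² = 2*F² + F*(-678 + F² + 669*F))
V(911) + m = 911*(-678 + 911² + 671*911) - 1755 = 911*(-678 + 829921 + 611281) - 1755 = 911*1440524 - 1755 = 1312317364 - 1755 = 1312315609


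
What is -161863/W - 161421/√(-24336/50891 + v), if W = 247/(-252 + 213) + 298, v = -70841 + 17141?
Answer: -485589/875 + 53807*I*√34769634973269/455478506 ≈ -554.96 + 696.58*I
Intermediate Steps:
v = -53700
W = 875/3 (W = 247/(-39) + 298 = -1/39*247 + 298 = -19/3 + 298 = 875/3 ≈ 291.67)
-161863/W - 161421/√(-24336/50891 + v) = -161863/875/3 - 161421/√(-24336/50891 - 53700) = -161863*3/875 - 161421/√(-24336*1/50891 - 53700) = -485589/875 - 161421/√(-24336/50891 - 53700) = -485589/875 - 161421*(-I*√34769634973269/1366435518) = -485589/875 - (-53807)*I*√34769634973269/455478506 = -485589/875 + 53807*I*√34769634973269/455478506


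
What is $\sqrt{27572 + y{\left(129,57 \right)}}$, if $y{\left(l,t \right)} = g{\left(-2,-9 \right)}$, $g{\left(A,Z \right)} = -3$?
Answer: $\sqrt{27569} \approx 166.04$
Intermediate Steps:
$y{\left(l,t \right)} = -3$
$\sqrt{27572 + y{\left(129,57 \right)}} = \sqrt{27572 - 3} = \sqrt{27569}$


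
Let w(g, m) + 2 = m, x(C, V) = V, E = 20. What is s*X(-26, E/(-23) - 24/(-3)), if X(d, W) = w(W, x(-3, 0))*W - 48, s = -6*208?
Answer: 1787136/23 ≈ 77702.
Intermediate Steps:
s = -1248
w(g, m) = -2 + m
X(d, W) = -48 - 2*W (X(d, W) = (-2 + 0)*W - 48 = -2*W - 48 = -48 - 2*W)
s*X(-26, E/(-23) - 24/(-3)) = -1248*(-48 - 2*(20/(-23) - 24/(-3))) = -1248*(-48 - 2*(20*(-1/23) - 24*(-⅓))) = -1248*(-48 - 2*(-20/23 + 8)) = -1248*(-48 - 2*164/23) = -1248*(-48 - 328/23) = -1248*(-1432/23) = 1787136/23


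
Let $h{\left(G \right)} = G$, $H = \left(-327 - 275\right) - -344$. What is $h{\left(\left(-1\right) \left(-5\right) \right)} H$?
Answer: $-1290$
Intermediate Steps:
$H = -258$ ($H = \left(-327 - 275\right) + 344 = -602 + 344 = -258$)
$h{\left(\left(-1\right) \left(-5\right) \right)} H = \left(-1\right) \left(-5\right) \left(-258\right) = 5 \left(-258\right) = -1290$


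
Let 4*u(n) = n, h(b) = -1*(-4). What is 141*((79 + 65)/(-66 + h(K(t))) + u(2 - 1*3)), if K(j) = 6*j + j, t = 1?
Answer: -44979/124 ≈ -362.73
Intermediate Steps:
K(j) = 7*j
h(b) = 4
u(n) = n/4
141*((79 + 65)/(-66 + h(K(t))) + u(2 - 1*3)) = 141*((79 + 65)/(-66 + 4) + (2 - 1*3)/4) = 141*(144/(-62) + (2 - 3)/4) = 141*(144*(-1/62) + (¼)*(-1)) = 141*(-72/31 - ¼) = 141*(-319/124) = -44979/124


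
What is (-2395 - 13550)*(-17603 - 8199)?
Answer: 411412890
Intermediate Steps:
(-2395 - 13550)*(-17603 - 8199) = -15945*(-25802) = 411412890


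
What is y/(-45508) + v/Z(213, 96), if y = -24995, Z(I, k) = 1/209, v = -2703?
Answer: -25708672921/45508 ≈ -5.6493e+5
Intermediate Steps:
Z(I, k) = 1/209
y/(-45508) + v/Z(213, 96) = -24995/(-45508) - 2703/1/209 = -24995*(-1/45508) - 2703*209 = 24995/45508 - 564927 = -25708672921/45508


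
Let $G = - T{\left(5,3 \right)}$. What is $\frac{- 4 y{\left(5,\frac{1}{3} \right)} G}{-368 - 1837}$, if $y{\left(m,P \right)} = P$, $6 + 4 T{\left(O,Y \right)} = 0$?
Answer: $\frac{2}{2205} \approx 0.00090703$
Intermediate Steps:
$T{\left(O,Y \right)} = - \frac{3}{2}$ ($T{\left(O,Y \right)} = - \frac{3}{2} + \frac{1}{4} \cdot 0 = - \frac{3}{2} + 0 = - \frac{3}{2}$)
$G = \frac{3}{2}$ ($G = \left(-1\right) \left(- \frac{3}{2}\right) = \frac{3}{2} \approx 1.5$)
$\frac{- 4 y{\left(5,\frac{1}{3} \right)} G}{-368 - 1837} = \frac{- \frac{4}{3} \cdot \frac{3}{2}}{-368 - 1837} = \frac{\left(-4\right) \frac{1}{3} \cdot \frac{3}{2}}{-2205} = \left(- \frac{4}{3}\right) \frac{3}{2} \left(- \frac{1}{2205}\right) = \left(-2\right) \left(- \frac{1}{2205}\right) = \frac{2}{2205}$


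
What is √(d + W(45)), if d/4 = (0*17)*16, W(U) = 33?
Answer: √33 ≈ 5.7446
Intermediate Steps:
d = 0 (d = 4*((0*17)*16) = 4*(0*16) = 4*0 = 0)
√(d + W(45)) = √(0 + 33) = √33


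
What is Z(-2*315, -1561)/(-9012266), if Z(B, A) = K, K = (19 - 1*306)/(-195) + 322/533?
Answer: -16597/72053066670 ≈ -2.3034e-7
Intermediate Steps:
K = 16597/7995 (K = (19 - 306)*(-1/195) + 322*(1/533) = -287*(-1/195) + 322/533 = 287/195 + 322/533 = 16597/7995 ≈ 2.0759)
Z(B, A) = 16597/7995
Z(-2*315, -1561)/(-9012266) = (16597/7995)/(-9012266) = (16597/7995)*(-1/9012266) = -16597/72053066670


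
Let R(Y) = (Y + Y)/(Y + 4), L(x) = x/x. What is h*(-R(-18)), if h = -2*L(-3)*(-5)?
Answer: -180/7 ≈ -25.714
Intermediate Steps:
L(x) = 1
R(Y) = 2*Y/(4 + Y) (R(Y) = (2*Y)/(4 + Y) = 2*Y/(4 + Y))
h = 10 (h = -2*1*(-5) = -2*(-5) = 10)
h*(-R(-18)) = 10*(-2*(-18)/(4 - 18)) = 10*(-2*(-18)/(-14)) = 10*(-2*(-18)*(-1)/14) = 10*(-1*18/7) = 10*(-18/7) = -180/7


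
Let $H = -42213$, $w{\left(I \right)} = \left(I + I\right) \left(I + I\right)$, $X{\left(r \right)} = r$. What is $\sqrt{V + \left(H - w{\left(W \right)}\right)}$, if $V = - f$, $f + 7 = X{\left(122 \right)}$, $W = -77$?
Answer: $2 i \sqrt{16511} \approx 256.99 i$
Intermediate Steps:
$w{\left(I \right)} = 4 I^{2}$ ($w{\left(I \right)} = 2 I 2 I = 4 I^{2}$)
$f = 115$ ($f = -7 + 122 = 115$)
$V = -115$ ($V = \left(-1\right) 115 = -115$)
$\sqrt{V + \left(H - w{\left(W \right)}\right)} = \sqrt{-115 - \left(42213 + 4 \left(-77\right)^{2}\right)} = \sqrt{-115 - \left(42213 + 4 \cdot 5929\right)} = \sqrt{-115 - 65929} = \sqrt{-66044} = 2 i \sqrt{16511}$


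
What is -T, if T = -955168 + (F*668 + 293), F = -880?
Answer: 1542715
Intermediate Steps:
T = -1542715 (T = -955168 + (-880*668 + 293) = -955168 + (-587840 + 293) = -955168 - 587547 = -1542715)
-T = -1*(-1542715) = 1542715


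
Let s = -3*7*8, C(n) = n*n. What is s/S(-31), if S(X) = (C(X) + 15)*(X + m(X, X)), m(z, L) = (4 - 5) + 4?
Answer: 3/488 ≈ 0.0061475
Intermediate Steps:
m(z, L) = 3 (m(z, L) = -1 + 4 = 3)
C(n) = n**2
s = -168 (s = -21*8 = -168)
S(X) = (3 + X)*(15 + X**2) (S(X) = (X**2 + 15)*(X + 3) = (15 + X**2)*(3 + X) = (3 + X)*(15 + X**2))
s/S(-31) = -168/(45 + (-31)**3 + 3*(-31)**2 + 15*(-31)) = -168/(45 - 29791 + 3*961 - 465) = -168/(45 - 29791 + 2883 - 465) = -168/(-27328) = -168*(-1/27328) = 3/488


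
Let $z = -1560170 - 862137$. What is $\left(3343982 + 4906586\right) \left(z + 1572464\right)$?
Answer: $-7011687460824$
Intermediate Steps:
$z = -2422307$ ($z = -1560170 - 862137 = -2422307$)
$\left(3343982 + 4906586\right) \left(z + 1572464\right) = \left(3343982 + 4906586\right) \left(-2422307 + 1572464\right) = 8250568 \left(-849843\right) = -7011687460824$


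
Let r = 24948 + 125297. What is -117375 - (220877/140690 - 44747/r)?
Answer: -496219201490637/4227593810 ≈ -1.1738e+5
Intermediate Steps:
r = 150245
-117375 - (220877/140690 - 44747/r) = -117375 - (220877/140690 - 44747/150245) = -117375 - 1*5378041887/4227593810 = -117375 - 5378041887/4227593810 = -496219201490637/4227593810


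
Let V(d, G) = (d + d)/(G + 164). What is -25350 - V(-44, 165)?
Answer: -8340062/329 ≈ -25350.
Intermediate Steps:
V(d, G) = 2*d/(164 + G) (V(d, G) = (2*d)/(164 + G) = 2*d/(164 + G))
-25350 - V(-44, 165) = -25350 - 2*(-44)/(164 + 165) = -25350 - 2*(-44)/329 = -25350 - 1*(-88/329) = -25350 + 88/329 = -8340062/329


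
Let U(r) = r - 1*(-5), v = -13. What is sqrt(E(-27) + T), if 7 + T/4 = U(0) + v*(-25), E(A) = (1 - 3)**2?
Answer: 36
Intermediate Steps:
E(A) = 4 (E(A) = (-2)**2 = 4)
U(r) = 5 + r (U(r) = r + 5 = 5 + r)
T = 1292 (T = -28 + 4*((5 + 0) - 13*(-25)) = -28 + 4*(5 + 325) = -28 + 4*330 = -28 + 1320 = 1292)
sqrt(E(-27) + T) = sqrt(4 + 1292) = sqrt(1296) = 36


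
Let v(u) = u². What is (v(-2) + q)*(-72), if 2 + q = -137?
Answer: 9720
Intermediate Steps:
q = -139 (q = -2 - 137 = -139)
(v(-2) + q)*(-72) = ((-2)² - 139)*(-72) = (4 - 139)*(-72) = -135*(-72) = 9720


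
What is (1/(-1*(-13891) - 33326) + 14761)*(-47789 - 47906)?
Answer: -5490596970726/3887 ≈ -1.4126e+9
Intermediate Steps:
(1/(-1*(-13891) - 33326) + 14761)*(-47789 - 47906) = (1/(13891 - 33326) + 14761)*(-95695) = (1/(-19435) + 14761)*(-95695) = (-1/19435 + 14761)*(-95695) = (286880034/19435)*(-95695) = -5490596970726/3887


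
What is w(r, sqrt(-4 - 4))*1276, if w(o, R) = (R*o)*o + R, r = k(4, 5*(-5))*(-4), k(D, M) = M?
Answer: 25522552*I*sqrt(2) ≈ 3.6094e+7*I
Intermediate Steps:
r = 100 (r = (5*(-5))*(-4) = -25*(-4) = 100)
w(o, R) = R + R*o**2 (w(o, R) = R*o**2 + R = R + R*o**2)
w(r, sqrt(-4 - 4))*1276 = (sqrt(-4 - 4)*(1 + 100**2))*1276 = (sqrt(-8)*(1 + 10000))*1276 = ((2*I*sqrt(2))*10001)*1276 = (20002*I*sqrt(2))*1276 = 25522552*I*sqrt(2)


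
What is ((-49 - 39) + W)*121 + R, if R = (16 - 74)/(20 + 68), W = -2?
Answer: -479189/44 ≈ -10891.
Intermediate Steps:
R = -29/44 (R = -58/88 = -58*1/88 = -29/44 ≈ -0.65909)
((-49 - 39) + W)*121 + R = ((-49 - 39) - 2)*121 - 29/44 = (-88 - 2)*121 - 29/44 = -90*121 - 29/44 = -10890 - 29/44 = -479189/44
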